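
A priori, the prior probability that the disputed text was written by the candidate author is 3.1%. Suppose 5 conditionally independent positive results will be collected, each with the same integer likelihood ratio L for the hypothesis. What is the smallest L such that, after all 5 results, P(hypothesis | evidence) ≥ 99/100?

5

Prior odds = 0.031/0.969 = 31/969.
Target odds = 0.99/0.01 = 99.
Need L⁵ ≥ 99 ÷ (31/969) = 95931/31.
4⁵ = 1024 < 95931/31 ≤ 3125 = 5⁵, so L = 5.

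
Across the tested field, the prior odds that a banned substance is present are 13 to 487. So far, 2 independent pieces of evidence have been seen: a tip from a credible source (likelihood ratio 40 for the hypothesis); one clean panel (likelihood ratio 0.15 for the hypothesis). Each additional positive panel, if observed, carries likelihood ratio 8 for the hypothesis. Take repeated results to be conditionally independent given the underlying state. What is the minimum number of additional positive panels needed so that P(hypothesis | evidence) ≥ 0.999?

Prior odds = 13/487.
Combined Bayes factor of the evidence already in hand = 40 × 0.15 = 6.
Odds after that evidence = (13/487) × 6 = 78/487.
Target odds = 0.999/0.001 = 999.
Need 8ⁿ ≥ 999 ÷ (78/487) = 162171/26.
8⁴ = 4096 falls short of 162171/26 but 8⁵ = 32768 reaches it, so n = 5.

5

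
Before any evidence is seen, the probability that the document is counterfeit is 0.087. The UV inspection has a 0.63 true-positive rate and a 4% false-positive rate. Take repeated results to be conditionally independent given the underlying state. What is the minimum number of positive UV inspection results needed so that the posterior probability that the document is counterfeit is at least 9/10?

Prior odds: 0.087 ÷ 0.913 = 87/913.
Likelihood ratio of a positive result = 0.63/0.04 = 15.75.
Target odds: 0.9 ÷ 0.1 = 9.
Need (87/913) × 15.75ⁿ ≥ 9, i.e. 15.75ⁿ ≥ 2739/29.
15.75¹ = 15.75 falls short of 2739/29 but 15.75² = 248.0625 reaches it, so n = 2.

2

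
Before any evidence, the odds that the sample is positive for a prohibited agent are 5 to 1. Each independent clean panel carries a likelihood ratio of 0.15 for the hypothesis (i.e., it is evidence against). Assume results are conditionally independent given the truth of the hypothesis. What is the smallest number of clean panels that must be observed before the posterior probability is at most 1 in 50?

3

Prior odds = 5.
Likelihood ratio per clean panel = 0.15.
Target posterior odds = 0.02/0.98 = 1/49.
Need 5 × 0.15ⁿ ≤ 1/49, i.e. 0.15ⁿ ≤ 1/245.
0.15² = 0.0225 is still above 1/245 but 0.15³ = 0.003375 is at or below it, so n = 3.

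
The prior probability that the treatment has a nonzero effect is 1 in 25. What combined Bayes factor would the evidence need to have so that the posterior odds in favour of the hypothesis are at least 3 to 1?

72

Prior odds = 0.04/0.96 = 1/24.
Target odds = 3.
Required Bayes factor = 3 ÷ (1/24) = 72.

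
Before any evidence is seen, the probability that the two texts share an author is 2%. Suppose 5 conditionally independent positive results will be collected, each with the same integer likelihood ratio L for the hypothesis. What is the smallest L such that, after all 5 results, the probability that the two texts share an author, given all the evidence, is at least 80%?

Prior odds = 0.02/0.98 = 1/49.
Target odds = 0.8/0.2 = 4.
Need L⁵ ≥ 4 ÷ (1/49) = 196.
2⁵ = 32 < 196 ≤ 243 = 3⁵, so L = 3.

3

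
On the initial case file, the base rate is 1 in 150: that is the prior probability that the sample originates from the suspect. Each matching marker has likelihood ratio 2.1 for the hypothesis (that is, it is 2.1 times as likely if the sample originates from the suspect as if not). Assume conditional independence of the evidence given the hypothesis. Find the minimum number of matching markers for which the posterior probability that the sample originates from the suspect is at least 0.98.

Prior odds: (1/150) ÷ (149/150) = 1/149.
Likelihood ratio per matching marker = 2.1.
Target posterior odds = 0.98/0.02 = 49.
Require 2.1ⁿ ≥ 49 ÷ (1/149) = 7301.
2.1¹¹ ≈3502.78 falls short of 7301 but 2.1¹² ≈7355.83 reaches it, so n = 12.

12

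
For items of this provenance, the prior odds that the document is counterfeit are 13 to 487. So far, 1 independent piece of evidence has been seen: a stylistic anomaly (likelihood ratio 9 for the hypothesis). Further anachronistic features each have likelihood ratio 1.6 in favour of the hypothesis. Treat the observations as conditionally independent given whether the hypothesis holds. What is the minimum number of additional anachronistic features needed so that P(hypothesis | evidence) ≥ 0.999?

Prior odds = 13/487.
Bayes factor of the evidence already in hand = 9.
Odds after that evidence = (13/487) × 9 = 117/487.
Target odds = 0.999/0.001 = 999.
Need 1.6ⁿ ≥ 999 ÷ (117/487) = 54057/13.
1.6¹⁷ ≈2951.48 falls short of 54057/13 but 1.6¹⁸ ≈4722.37 reaches it, so n = 18.

18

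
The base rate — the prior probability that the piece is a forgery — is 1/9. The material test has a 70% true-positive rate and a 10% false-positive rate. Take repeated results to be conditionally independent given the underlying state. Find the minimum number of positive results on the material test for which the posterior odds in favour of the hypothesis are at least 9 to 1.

Prior odds = (1/9)/(8/9) = 0.125.
Likelihood ratio of a positive result = 0.7/0.1 = 7.
Target odds = 9.
Need 0.125 × 7ⁿ ≥ 9, i.e. 7ⁿ ≥ 72.
7² = 49 falls short of 72 but 7³ = 343 reaches it, so n = 3.

3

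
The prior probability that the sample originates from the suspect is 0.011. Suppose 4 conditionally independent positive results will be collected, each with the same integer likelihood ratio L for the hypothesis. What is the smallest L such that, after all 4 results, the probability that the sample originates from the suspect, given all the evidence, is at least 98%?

Prior odds = 0.011/0.989 = 11/989.
Target odds = 0.98/0.02 = 49.
Need L⁴ ≥ 49 ÷ (11/989) = 48461/11.
8⁴ = 4096 < 48461/11 ≤ 6561 = 9⁴, so L = 9.

9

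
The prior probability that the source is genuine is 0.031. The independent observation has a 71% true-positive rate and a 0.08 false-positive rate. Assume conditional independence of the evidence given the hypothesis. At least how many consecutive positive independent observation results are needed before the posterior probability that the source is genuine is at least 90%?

Prior odds: 0.031 ÷ 0.969 = 31/969.
Likelihood ratio of a positive result = 0.71/0.08 = 8.875.
Target odds: 0.9 ÷ 0.1 = 9.
Need (31/969) × 8.875ⁿ ≥ 9, i.e. 8.875ⁿ ≥ 8721/31.
8.875² = 78.765625 falls short of 8721/31 but 8.875³ = 357911/512 reaches it, so n = 3.

3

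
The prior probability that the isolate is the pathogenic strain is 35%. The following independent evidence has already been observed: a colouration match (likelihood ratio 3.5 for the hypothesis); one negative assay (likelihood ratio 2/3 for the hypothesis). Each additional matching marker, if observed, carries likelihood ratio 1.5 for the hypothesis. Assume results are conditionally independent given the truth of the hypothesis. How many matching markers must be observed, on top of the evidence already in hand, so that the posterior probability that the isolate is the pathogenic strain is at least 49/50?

Prior odds = 0.35/0.65 = 7/13.
Combined Bayes factor of the evidence already in hand = 3.5 × (2/3) = 7/3.
Odds after that evidence = (7/13) × 7/3 = 49/39.
Target odds = 0.98/0.02 = 49.
Need 1.5ⁿ ≥ 49 ÷ (49/39) = 39.
1.5⁹ = 19683/512 falls short of 39 but 1.5¹⁰ = 59049/1024 reaches it, so n = 10.

10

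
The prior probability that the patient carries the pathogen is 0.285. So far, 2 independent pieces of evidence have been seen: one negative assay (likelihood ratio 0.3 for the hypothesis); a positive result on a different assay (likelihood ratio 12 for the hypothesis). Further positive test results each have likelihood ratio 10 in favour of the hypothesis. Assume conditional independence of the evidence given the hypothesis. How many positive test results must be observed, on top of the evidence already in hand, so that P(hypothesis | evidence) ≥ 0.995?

Prior odds = 0.285/0.715 = 57/143.
Combined Bayes factor of the evidence already in hand = 0.3 × 12 = 3.6.
Odds after that evidence = (57/143) × 3.6 = 1026/715.
Target odds = 0.995/0.005 = 199.
Need 10ⁿ ≥ 199 ÷ (1026/715) = 142285/1026.
10² = 100 falls short of 142285/1026 but 10³ = 1000 reaches it, so n = 3.

3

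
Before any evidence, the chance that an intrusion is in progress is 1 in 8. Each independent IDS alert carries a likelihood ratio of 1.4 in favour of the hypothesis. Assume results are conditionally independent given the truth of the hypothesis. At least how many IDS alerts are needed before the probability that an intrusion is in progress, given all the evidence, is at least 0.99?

20

Prior odds: 0.125 ÷ 0.875 = 1/7.
Likelihood ratio per IDS alert = 1.4.
Target posterior odds = 0.99/0.01 = 99.
Require 1.4ⁿ ≥ 99 ÷ (1/7) = 693.
1.4¹⁹ ≈597.63 falls short of 693 but 1.4²⁰ ≈836.683 reaches it, so n = 20.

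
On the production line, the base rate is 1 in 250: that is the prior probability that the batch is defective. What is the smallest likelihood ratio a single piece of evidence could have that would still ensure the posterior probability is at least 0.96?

Prior odds = 0.004/0.996 = 1/249.
Target odds = 0.96/0.04 = 24.
Required Bayes factor = 24 ÷ (1/249) = 5976.

5976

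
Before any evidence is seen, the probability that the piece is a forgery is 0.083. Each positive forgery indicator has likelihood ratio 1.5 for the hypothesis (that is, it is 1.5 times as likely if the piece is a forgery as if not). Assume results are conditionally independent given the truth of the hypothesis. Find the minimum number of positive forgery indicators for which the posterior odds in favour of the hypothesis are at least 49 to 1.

16

Prior odds = 0.083/0.917 = 83/917.
Likelihood ratio per positive forgery indicator = 1.5.
Target odds = 49.
Require 1.5ⁿ ≥ 49 ÷ (83/917) = 44933/83.
1.5¹⁵ = 14348907/32768 falls short of 44933/83 but 1.5¹⁶ = 43046721/65536 reaches it, so n = 16.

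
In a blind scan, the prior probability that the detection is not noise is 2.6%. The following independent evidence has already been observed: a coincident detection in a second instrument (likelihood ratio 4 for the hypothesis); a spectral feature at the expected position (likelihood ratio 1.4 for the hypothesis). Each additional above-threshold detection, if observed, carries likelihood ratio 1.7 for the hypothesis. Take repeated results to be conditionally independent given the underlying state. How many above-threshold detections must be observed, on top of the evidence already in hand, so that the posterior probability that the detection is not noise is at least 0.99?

13

Prior odds = 0.026/0.974 = 13/487.
Combined Bayes factor of the evidence already in hand = 4 × 1.4 = 5.6.
Odds after that evidence = (13/487) × 5.6 = 364/2435.
Target odds = 0.99/0.01 = 99.
Need 1.7ⁿ ≥ 99 ÷ (364/2435) = 241065/364.
1.7¹² ≈582.622 falls short of 241065/364 but 1.7¹³ ≈990.458 reaches it, so n = 13.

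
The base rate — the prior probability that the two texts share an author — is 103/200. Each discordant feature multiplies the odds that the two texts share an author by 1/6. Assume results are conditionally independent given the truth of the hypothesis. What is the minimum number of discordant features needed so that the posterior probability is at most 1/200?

Prior odds: 0.515 ÷ 0.485 = 103/97.
Likelihood ratio per discordant feature = 1/6.
Target odds: 0.005 ÷ 0.995 = 1/199.
Need (103/97) × (1/6)ⁿ ≤ 1/199, i.e. (1/6)ⁿ ≤ 97/20497.
(1/6)² = 1/36 is still above 97/20497 but (1/6)³ = 1/216 is at or below it, so n = 3.

3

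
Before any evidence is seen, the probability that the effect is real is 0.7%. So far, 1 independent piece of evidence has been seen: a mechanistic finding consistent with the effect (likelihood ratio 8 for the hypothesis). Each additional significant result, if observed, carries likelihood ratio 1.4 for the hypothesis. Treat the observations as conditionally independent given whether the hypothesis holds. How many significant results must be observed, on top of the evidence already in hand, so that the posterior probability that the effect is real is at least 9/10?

Prior odds = 0.007/0.993 = 7/993.
Bayes factor of the evidence already in hand = 8.
Odds after that evidence = (7/993) × 8 = 56/993.
Target odds = 0.9/0.1 = 9.
Need 1.4ⁿ ≥ 9 ÷ (56/993) = 8937/56.
1.4¹⁵ ≈155.568 falls short of 8937/56 but 1.4¹⁶ ≈217.795 reaches it, so n = 16.

16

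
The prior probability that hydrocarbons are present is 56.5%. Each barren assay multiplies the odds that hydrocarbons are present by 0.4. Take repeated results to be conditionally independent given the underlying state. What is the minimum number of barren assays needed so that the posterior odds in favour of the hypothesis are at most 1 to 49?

5

Prior odds = 0.565/0.435 = 113/87.
Likelihood ratio per barren assay = 0.4.
Target odds = 1/49.
Need (113/87) × 0.4ⁿ ≤ 1/49, i.e. 0.4ⁿ ≤ 87/5537.
0.4⁴ = 0.0256 is still above 87/5537 but 0.4⁵ = 0.01024 is at or below it, so n = 5.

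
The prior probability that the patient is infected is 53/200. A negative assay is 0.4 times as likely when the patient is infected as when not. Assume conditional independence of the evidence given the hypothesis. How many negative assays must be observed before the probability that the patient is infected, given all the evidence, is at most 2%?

4

Prior odds = 0.265/0.735 = 53/147.
Likelihood ratio per negative assay = 0.4.
Target posterior odds = 0.02/0.98 = 1/49.
Need (53/147) × 0.4ⁿ ≤ 1/49, i.e. 0.4ⁿ ≤ 3/53.
0.4³ = 0.064 is still above 3/53 but 0.4⁴ = 0.0256 is at or below it, so n = 4.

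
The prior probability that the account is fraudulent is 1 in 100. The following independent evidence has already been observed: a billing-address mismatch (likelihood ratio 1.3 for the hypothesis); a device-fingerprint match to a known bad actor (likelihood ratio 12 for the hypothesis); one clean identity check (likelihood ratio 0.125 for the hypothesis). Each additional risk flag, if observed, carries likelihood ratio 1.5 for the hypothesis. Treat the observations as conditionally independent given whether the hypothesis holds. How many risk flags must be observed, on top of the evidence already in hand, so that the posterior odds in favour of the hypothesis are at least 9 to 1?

Prior odds = 0.01/0.99 = 1/99.
Combined Bayes factor of the evidence already in hand = 1.3 × 12 × 0.125 = 1.95.
Odds after that evidence = (1/99) × 1.95 = 13/660.
Target odds = 9.
Need 1.5ⁿ ≥ 9 ÷ (13/660) = 5940/13.
1.5¹⁵ = 14348907/32768 falls short of 5940/13 but 1.5¹⁶ = 43046721/65536 reaches it, so n = 16.

16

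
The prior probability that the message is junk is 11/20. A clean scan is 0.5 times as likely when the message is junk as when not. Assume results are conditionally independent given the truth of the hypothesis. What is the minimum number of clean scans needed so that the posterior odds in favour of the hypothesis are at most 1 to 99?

Prior odds: 0.55 ÷ 0.45 = 11/9.
Likelihood ratio per clean scan = 0.5.
Target odds = 1/99.
Require 0.5ⁿ ≤ 1/99 ÷ (11/9) = 1/121.
0.5⁶ = 0.015625 is still above 1/121 but 0.5⁷ = 0.0078125 is at or below it, so n = 7.

7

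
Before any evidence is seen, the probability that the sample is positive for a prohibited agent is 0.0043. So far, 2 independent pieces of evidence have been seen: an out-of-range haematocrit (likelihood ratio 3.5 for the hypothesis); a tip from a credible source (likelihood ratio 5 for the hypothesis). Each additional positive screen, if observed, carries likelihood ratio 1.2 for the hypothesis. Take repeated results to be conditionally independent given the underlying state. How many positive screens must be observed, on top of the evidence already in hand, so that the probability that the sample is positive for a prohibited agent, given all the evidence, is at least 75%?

21

Prior odds = 0.0043/0.9957 = 43/9957.
Combined Bayes factor of the evidence already in hand = 3.5 × 5 = 17.5.
Odds after that evidence = (43/9957) × 17.5 = 1505/19914.
Target odds = 0.75/0.25 = 3.
Need 1.2ⁿ ≥ 3 ÷ (1505/19914) = 59742/1505.
1.2²⁰ ≈38.3376 falls short of 59742/1505 but 1.2²¹ ≈46.0051 reaches it, so n = 21.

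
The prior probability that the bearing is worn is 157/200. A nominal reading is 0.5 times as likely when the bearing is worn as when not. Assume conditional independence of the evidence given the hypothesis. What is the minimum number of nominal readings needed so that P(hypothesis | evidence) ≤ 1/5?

Prior odds: 0.785 ÷ 0.215 = 157/43.
Likelihood ratio per nominal reading = 0.5.
Target posterior odds = 0.2/0.8 = 0.25.
Require 0.5ⁿ ≤ 0.25 ÷ (157/43) = 43/628.
0.5³ = 0.125 is still above 43/628 but 0.5⁴ = 0.0625 is at or below it, so n = 4.

4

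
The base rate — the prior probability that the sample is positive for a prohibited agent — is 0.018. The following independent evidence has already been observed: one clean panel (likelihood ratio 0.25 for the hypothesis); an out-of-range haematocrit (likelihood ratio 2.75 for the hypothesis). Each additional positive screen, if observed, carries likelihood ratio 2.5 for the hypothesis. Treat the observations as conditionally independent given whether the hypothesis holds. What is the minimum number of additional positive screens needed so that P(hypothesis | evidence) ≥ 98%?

Prior odds = 0.018/0.982 = 9/491.
Combined Bayes factor of the evidence already in hand = 0.25 × 2.75 = 0.6875.
Odds after that evidence = (9/491) × 0.6875 = 99/7856.
Target odds = 0.98/0.02 = 49.
Need 2.5ⁿ ≥ 49 ÷ (99/7856) = 384944/99.
2.5⁹ = 1953125/512 falls short of 384944/99 but 2.5¹⁰ = 9765625/1024 reaches it, so n = 10.

10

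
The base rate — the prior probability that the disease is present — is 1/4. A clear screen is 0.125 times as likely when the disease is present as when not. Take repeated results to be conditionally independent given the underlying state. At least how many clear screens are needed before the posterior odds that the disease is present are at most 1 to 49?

Prior odds: 0.25 ÷ 0.75 = 1/3.
Likelihood ratio per clear screen = 0.125.
Target odds = 1/49.
Require 0.125ⁿ ≤ 1/49 ÷ (1/3) = 3/49.
0.125¹ = 0.125 is still above 3/49 but 0.125² = 0.015625 is at or below it, so n = 2.

2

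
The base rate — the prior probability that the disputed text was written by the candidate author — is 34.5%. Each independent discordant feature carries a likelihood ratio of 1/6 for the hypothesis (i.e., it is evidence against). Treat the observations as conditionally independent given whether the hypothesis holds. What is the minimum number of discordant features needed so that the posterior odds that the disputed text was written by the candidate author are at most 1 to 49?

Prior odds: 0.345 ÷ 0.655 = 69/131.
Likelihood ratio per discordant feature = 1/6.
Target odds = 1/49.
Need (69/131) × (1/6)ⁿ ≤ 1/49, i.e. (1/6)ⁿ ≤ 131/3381.
(1/6)¹ = 1/6 is still above 131/3381 but (1/6)² = 1/36 is at or below it, so n = 2.

2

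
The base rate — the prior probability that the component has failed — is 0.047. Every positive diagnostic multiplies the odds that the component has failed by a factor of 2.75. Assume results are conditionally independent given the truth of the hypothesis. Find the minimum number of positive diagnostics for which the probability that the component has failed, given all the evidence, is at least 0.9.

Prior odds = 0.047/0.953 = 47/953.
Likelihood ratio per positive diagnostic = 2.75.
Target posterior odds = 0.9/0.1 = 9.
Require 2.75ⁿ ≥ 9 ÷ (47/953) = 8577/47.
2.75⁵ = 161051/1024 falls short of 8577/47 but 2.75⁶ = 1771561/4096 reaches it, so n = 6.

6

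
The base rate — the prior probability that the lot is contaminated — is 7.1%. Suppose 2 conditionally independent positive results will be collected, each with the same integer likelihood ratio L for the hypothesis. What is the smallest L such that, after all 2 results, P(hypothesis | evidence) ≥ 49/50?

Prior odds = 0.071/0.929 = 71/929.
Target odds = 0.98/0.02 = 49.
Need L² ≥ 49 ÷ (71/929) = 45521/71.
25² = 625 < 45521/71 ≤ 676 = 26², so L = 26.

26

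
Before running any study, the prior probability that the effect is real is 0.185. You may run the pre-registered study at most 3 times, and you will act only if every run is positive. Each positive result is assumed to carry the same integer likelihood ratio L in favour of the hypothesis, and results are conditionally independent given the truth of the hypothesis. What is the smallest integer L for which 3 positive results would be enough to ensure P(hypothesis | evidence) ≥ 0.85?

3

Prior odds = 0.185/0.815 = 37/163.
Target odds = 0.85/0.15 = 17/3.
Need L³ ≥ 17/3 ÷ (37/163) = 2771/111.
2³ = 8 < 2771/111 ≤ 27 = 3³, so L = 3.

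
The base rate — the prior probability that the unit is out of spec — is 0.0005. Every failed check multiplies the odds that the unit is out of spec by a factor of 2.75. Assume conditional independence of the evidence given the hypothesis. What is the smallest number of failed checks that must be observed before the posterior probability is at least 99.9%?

Prior odds = 0.0005/0.9995 = 1/1999.
Likelihood ratio per failed check = 2.75.
Target posterior odds = 0.999/0.001 = 999.
Require 2.75ⁿ ≥ 999 ÷ (1/1999) = 1997001.
2.75¹⁴ ≈1.41468e+06 falls short of 1997001 but 2.75¹⁵ ≈3.89037e+06 reaches it, so n = 15.

15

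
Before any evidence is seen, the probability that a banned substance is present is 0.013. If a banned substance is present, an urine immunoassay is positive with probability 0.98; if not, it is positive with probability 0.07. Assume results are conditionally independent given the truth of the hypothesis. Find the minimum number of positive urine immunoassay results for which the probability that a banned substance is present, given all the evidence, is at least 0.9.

Prior odds: 0.013 ÷ 0.987 = 13/987.
Likelihood ratio of a positive = 0.98/0.07 = 14.
Target odds: 0.9 ÷ 0.1 = 9.
Require 14ⁿ ≥ 9 ÷ (13/987) = 8883/13.
14² = 196 falls short of 8883/13 but 14³ = 2744 reaches it, so n = 3.

3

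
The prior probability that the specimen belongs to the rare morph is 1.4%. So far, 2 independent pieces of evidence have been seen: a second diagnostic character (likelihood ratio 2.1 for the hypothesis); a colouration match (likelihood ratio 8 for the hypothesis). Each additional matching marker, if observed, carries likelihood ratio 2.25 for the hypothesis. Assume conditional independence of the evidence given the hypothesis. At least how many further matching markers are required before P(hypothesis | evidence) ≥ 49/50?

7

Prior odds = 0.014/0.986 = 7/493.
Combined Bayes factor of the evidence already in hand = 2.1 × 8 = 16.8.
Odds after that evidence = (7/493) × 16.8 = 588/2465.
Target odds = 0.98/0.02 = 49.
Need 2.25ⁿ ≥ 49 ÷ (588/2465) = 2465/12.
2.25⁶ = 531441/4096 falls short of 2465/12 but 2.25⁷ = 4782969/16384 reaches it, so n = 7.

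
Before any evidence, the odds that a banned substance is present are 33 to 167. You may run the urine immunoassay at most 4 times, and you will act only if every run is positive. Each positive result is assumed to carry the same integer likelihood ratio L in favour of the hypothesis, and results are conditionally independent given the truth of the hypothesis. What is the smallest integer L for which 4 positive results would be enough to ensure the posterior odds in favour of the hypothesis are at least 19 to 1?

Prior odds = 33/167.
Target odds = 19.
Need L⁴ ≥ 19 ÷ (33/167) = 3173/33.
3⁴ = 81 < 3173/33 ≤ 256 = 4⁴, so L = 4.

4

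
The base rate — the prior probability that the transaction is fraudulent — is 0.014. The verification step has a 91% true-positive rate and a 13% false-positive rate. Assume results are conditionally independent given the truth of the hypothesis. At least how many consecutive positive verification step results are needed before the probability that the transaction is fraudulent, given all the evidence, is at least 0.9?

4

Prior odds = 0.014/0.986 = 7/493.
Likelihood ratio of a positive result = 0.91/0.13 = 7.
Target odds: 0.9 ÷ 0.1 = 9.
Need (7/493) × 7ⁿ ≥ 9, i.e. 7ⁿ ≥ 4437/7.
7³ = 343 falls short of 4437/7 but 7⁴ = 2401 reaches it, so n = 4.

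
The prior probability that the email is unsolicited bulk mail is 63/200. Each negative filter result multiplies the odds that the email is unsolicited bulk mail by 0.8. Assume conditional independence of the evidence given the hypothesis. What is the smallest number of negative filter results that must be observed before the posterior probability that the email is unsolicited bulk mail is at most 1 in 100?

Prior odds = 0.315/0.685 = 63/137.
Likelihood ratio per negative filter result = 0.8.
Target odds: 0.01 ÷ 0.99 = 1/99.
Need (63/137) × 0.8ⁿ ≤ 1/99, i.e. 0.8ⁿ ≤ 137/6237.
0.8¹⁷ ≈0.022518 is still above 137/6237 but 0.8¹⁸ ≈0.0180144 is at or below it, so n = 18.

18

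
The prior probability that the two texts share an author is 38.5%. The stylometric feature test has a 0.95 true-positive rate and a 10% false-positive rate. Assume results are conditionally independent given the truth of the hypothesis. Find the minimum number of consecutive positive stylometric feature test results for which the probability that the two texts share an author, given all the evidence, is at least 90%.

Prior odds = 0.385/0.615 = 77/123.
Likelihood ratio of a positive result = 0.95/0.1 = 9.5.
Target odds: 0.9 ÷ 0.1 = 9.
Require 9.5ⁿ ≥ 9 ÷ (77/123) = 1107/77.
9.5¹ = 9.5 falls short of 1107/77 but 9.5² = 90.25 reaches it, so n = 2.

2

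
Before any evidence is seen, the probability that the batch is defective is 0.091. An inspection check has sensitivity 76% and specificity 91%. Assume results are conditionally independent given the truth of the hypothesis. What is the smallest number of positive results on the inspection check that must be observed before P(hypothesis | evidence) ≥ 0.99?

4

Prior odds = 0.091/0.909 = 91/909.
False-positive rate = 1 − 0.91 = 0.09; likelihood ratio of a positive = 0.76/0.09 = 76/9.
Target posterior odds = 0.99/0.01 = 99.
Need (91/909) × (76/9)ⁿ ≥ 99, i.e. (76/9)ⁿ ≥ 89991/91.
(76/9)³ = 438976/729 falls short of 89991/91 but (76/9)⁴ = 33362176/6561 reaches it, so n = 4.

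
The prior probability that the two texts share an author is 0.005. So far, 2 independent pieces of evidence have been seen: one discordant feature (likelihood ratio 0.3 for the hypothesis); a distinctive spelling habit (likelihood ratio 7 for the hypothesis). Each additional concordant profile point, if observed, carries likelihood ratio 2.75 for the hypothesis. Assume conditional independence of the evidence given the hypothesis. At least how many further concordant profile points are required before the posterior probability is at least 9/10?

7

Prior odds = 0.005/0.995 = 1/199.
Combined Bayes factor of the evidence already in hand = 0.3 × 7 = 2.1.
Odds after that evidence = (1/199) × 2.1 = 21/1990.
Target odds = 0.9/0.1 = 9.
Need 2.75ⁿ ≥ 9 ÷ (21/1990) = 5970/7.
2.75⁶ = 1771561/4096 falls short of 5970/7 but 2.75⁷ = 19487171/16384 reaches it, so n = 7.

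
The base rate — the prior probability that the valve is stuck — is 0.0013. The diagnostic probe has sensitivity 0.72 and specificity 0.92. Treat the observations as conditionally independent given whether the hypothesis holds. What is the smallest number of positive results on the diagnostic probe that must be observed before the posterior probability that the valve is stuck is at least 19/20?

5

Prior odds = 0.0013/0.9987 = 13/9987.
False-positive rate = 1 − 0.92 = 0.08; likelihood ratio of a positive = 0.72/0.08 = 9.
Target posterior odds = 0.95/0.05 = 19.
Need (13/9987) × 9ⁿ ≥ 19, i.e. 9ⁿ ≥ 189753/13.
9⁴ = 6561 falls short of 189753/13 but 9⁵ = 59049 reaches it, so n = 5.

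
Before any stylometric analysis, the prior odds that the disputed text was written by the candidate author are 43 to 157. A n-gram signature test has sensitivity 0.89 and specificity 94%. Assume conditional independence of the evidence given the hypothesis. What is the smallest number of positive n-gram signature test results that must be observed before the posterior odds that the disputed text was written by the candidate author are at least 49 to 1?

2

Prior odds = 43/157.
False-positive rate = 1 − 0.94 = 0.06; likelihood ratio of a positive = 0.89/0.06 = 89/6.
Target odds = 49.
Need (43/157) × (89/6)ⁿ ≥ 49, i.e. (89/6)ⁿ ≥ 7693/43.
(89/6)¹ = 89/6 falls short of 7693/43 but (89/6)² = 7921/36 reaches it, so n = 2.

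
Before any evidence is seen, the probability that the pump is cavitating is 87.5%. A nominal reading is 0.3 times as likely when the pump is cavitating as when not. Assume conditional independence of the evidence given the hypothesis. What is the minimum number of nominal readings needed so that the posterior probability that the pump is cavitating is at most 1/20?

Prior odds: 0.875 ÷ 0.125 = 7.
Likelihood ratio per nominal reading = 0.3.
Target odds: 0.05 ÷ 0.95 = 1/19.
Require 0.3ⁿ ≤ 1/19 ÷ 7 = 1/133.
0.3⁴ = 0.0081 is still above 1/133 but 0.3⁵ = 243/100000 is at or below it, so n = 5.

5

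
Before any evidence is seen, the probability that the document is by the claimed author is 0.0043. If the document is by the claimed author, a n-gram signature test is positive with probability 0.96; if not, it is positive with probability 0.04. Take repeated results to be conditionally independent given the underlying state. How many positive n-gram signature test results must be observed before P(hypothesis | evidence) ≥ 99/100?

4

Prior odds = 0.0043/0.9957 = 43/9957.
Likelihood ratio of a positive = 0.96/0.04 = 24.
Target odds: 0.99 ÷ 0.01 = 99.
Require 24ⁿ ≥ 99 ÷ (43/9957) = 985743/43.
24³ = 13824 falls short of 985743/43 but 24⁴ = 331776 reaches it, so n = 4.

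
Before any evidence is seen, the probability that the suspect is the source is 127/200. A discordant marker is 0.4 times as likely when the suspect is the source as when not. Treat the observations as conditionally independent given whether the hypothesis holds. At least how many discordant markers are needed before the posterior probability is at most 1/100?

Prior odds: 0.635 ÷ 0.365 = 127/73.
Likelihood ratio per discordant marker = 0.4.
Target posterior odds = 0.01/0.99 = 1/99.
Require 0.4ⁿ ≤ 1/99 ÷ (127/73) = 73/12573.
0.4⁵ = 0.01024 is still above 73/12573 but 0.4⁶ = 64/15625 is at or below it, so n = 6.

6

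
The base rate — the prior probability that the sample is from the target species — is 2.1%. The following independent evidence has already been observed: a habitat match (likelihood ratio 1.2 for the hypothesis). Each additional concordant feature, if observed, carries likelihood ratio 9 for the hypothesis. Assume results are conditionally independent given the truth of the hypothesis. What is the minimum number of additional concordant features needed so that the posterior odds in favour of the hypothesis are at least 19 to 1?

Prior odds = 0.021/0.979 = 21/979.
Bayes factor of the evidence already in hand = 1.2.
Odds after that evidence = (21/979) × 1.2 = 126/4895.
Target odds = 19.
Need 9ⁿ ≥ 19 ÷ (126/4895) = 93005/126.
9³ = 729 falls short of 93005/126 but 9⁴ = 6561 reaches it, so n = 4.

4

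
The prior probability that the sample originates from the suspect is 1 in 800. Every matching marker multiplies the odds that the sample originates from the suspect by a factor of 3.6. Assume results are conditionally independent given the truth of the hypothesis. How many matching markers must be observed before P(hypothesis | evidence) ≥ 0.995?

Prior odds: 0.00125 ÷ 0.99875 = 1/799.
Likelihood ratio per matching marker = 3.6.
Target posterior odds = 0.995/0.005 = 199.
Need (1/799) × 3.6ⁿ ≥ 199, i.e. 3.6ⁿ ≥ 159001.
3.6⁹ ≈101560 falls short of 159001 but 3.6¹⁰ ≈365616 reaches it, so n = 10.

10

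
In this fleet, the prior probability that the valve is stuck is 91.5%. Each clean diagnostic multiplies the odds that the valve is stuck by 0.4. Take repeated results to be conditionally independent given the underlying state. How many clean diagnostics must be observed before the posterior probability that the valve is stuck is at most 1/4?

4

Prior odds: 0.915 ÷ 0.085 = 183/17.
Likelihood ratio per clean diagnostic = 0.4.
Target posterior odds = 0.25/0.75 = 1/3.
Require 0.4ⁿ ≤ 1/3 ÷ (183/17) = 17/549.
0.4³ = 0.064 is still above 17/549 but 0.4⁴ = 0.0256 is at or below it, so n = 4.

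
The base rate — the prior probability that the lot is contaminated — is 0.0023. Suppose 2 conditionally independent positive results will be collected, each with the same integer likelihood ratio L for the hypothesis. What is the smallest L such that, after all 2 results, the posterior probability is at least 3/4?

Prior odds = 0.0023/0.9977 = 23/9977.
Target odds = 0.75/0.25 = 3.
Need L² ≥ 3 ÷ (23/9977) = 29931/23.
36² = 1296 < 29931/23 ≤ 1369 = 37², so L = 37.

37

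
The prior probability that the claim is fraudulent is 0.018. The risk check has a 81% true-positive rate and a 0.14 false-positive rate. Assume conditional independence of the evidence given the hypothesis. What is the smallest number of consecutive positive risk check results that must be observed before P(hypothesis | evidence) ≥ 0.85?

4

Prior odds: 0.018 ÷ 0.982 = 9/491.
Likelihood ratio of a positive result = 0.81/0.14 = 81/14.
Target odds: 0.85 ÷ 0.15 = 17/3.
Require (81/14)ⁿ ≥ 17/3 ÷ (9/491) = 8347/27.
(81/14)³ = 531441/2744 falls short of 8347/27 but (81/14)⁴ = 43046721/38416 reaches it, so n = 4.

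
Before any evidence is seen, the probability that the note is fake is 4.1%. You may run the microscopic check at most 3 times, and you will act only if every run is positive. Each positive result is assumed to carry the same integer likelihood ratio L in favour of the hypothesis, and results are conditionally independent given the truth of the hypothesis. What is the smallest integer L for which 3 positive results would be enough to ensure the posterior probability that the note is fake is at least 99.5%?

17

Prior odds = 0.041/0.959 = 41/959.
Target odds = 0.995/0.005 = 199.
Need L³ ≥ 199 ÷ (41/959) = 190841/41.
16³ = 4096 < 190841/41 ≤ 4913 = 17³, so L = 17.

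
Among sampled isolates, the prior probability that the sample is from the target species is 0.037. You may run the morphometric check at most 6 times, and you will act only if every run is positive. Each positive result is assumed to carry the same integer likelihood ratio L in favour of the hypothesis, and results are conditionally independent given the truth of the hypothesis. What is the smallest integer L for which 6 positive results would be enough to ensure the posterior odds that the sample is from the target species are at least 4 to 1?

Prior odds = 0.037/0.963 = 37/963.
Target odds = 4.
Need L⁶ ≥ 4 ÷ (37/963) = 3852/37.
2⁶ = 64 < 3852/37 ≤ 729 = 3⁶, so L = 3.

3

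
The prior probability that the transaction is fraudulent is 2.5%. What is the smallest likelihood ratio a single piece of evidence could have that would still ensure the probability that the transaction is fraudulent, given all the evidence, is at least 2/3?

Prior odds = 0.025/0.975 = 1/39.
Target odds = (2/3)/(1/3) = 2.
Required Bayes factor = 2 ÷ (1/39) = 78.

78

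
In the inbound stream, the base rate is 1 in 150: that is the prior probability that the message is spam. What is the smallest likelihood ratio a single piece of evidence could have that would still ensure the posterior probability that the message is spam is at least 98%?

7301

Prior odds = (1/150)/(149/150) = 1/149.
Target odds = 0.98/0.02 = 49.
Required Bayes factor = 49 ÷ (1/149) = 7301.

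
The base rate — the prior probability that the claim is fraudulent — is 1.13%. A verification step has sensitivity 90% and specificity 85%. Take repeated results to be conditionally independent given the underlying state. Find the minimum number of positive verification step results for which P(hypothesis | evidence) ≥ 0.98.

Prior odds: 0.0113 ÷ 0.9887 = 113/9887.
False-positive rate = 1 − 0.85 = 0.15; likelihood ratio of a positive = 0.9/0.15 = 6.
Target posterior odds = 0.98/0.02 = 49.
Require 6ⁿ ≥ 49 ÷ (113/9887) = 484463/113.
6⁴ = 1296 falls short of 484463/113 but 6⁵ = 7776 reaches it, so n = 5.

5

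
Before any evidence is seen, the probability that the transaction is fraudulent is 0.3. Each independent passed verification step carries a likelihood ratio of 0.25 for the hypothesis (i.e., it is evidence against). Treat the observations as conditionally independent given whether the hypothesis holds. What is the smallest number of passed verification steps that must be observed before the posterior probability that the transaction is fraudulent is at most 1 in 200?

Prior odds = 0.3/0.7 = 3/7.
Likelihood ratio per passed verification step = 0.25.
Target odds: 0.005 ÷ 0.995 = 1/199.
Require 0.25ⁿ ≤ 1/199 ÷ (3/7) = 7/597.
0.25³ = 0.015625 is still above 7/597 but 0.25⁴ = 0.00390625 is at or below it, so n = 4.

4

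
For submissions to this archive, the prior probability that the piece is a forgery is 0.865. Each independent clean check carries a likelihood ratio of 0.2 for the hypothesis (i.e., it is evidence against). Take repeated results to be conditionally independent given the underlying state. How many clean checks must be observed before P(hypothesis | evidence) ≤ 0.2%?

6

Prior odds: 0.865 ÷ 0.135 = 173/27.
Likelihood ratio per clean check = 0.2.
Target odds: 0.002 ÷ 0.998 = 1/499.
Require 0.2ⁿ ≤ 1/499 ÷ (173/27) = 27/86327.
0.2⁵ = 0.00032 is still above 27/86327 but 0.2⁶ = 1/15625 is at or below it, so n = 6.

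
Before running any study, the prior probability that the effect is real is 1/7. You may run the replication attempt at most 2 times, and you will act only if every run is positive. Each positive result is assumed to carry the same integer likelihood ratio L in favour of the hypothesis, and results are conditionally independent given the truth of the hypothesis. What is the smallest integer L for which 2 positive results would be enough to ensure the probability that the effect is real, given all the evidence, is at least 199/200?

35

Prior odds = (1/7)/(6/7) = 1/6.
Target odds = 0.995/0.005 = 199.
Need L² ≥ 199 ÷ (1/6) = 1194.
34² = 1156 < 1194 ≤ 1225 = 35², so L = 35.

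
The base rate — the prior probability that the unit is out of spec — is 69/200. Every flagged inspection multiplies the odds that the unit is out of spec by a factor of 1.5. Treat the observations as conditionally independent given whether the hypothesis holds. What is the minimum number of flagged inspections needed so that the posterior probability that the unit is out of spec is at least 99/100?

13

Prior odds: 0.345 ÷ 0.655 = 69/131.
Likelihood ratio per flagged inspection = 1.5.
Target odds: 0.99 ÷ 0.01 = 99.
Need (69/131) × 1.5ⁿ ≥ 99, i.e. 1.5ⁿ ≥ 4323/23.
1.5¹² = 531441/4096 falls short of 4323/23 but 1.5¹³ = 1594323/8192 reaches it, so n = 13.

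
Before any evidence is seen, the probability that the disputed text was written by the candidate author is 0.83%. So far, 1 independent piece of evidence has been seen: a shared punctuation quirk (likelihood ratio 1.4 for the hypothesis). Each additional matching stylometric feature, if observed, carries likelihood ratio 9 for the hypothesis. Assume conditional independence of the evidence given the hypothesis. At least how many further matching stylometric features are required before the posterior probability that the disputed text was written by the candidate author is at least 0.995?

Prior odds = 0.0083/0.9917 = 83/9917.
Bayes factor of the evidence already in hand = 1.4.
Odds after that evidence = (83/9917) × 1.4 = 581/49585.
Target odds = 0.995/0.005 = 199.
Need 9ⁿ ≥ 199 ÷ (581/49585) = 9867415/581.
9⁴ = 6561 falls short of 9867415/581 but 9⁵ = 59049 reaches it, so n = 5.

5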